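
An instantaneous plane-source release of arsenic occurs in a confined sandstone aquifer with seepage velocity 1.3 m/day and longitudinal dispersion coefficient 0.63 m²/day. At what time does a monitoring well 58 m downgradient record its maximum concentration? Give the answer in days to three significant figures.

44.2 days

For the 1D instantaneous-source solution, setting ∂C/∂t = 0 at fixed x gives v²t² + 2Dt − x² = 0, so t = (√(D² + v²x²) − D)/v².
√(D² + v²x²) = √(0.63² + 1.3² × 58²) = 75.40; v² = 1.69.
t = (75.40 − 0.63)/1.69 = 44.2 days (vs. the pure-advection estimate x/v = 44.6 d).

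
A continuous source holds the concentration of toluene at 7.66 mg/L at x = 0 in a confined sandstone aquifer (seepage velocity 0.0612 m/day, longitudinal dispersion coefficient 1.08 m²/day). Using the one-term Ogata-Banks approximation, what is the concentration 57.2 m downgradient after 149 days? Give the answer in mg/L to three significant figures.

0.0282 mg/L

For a continuous step input, C/C₀ ≈ ½·erfc((x−vt)/(2√(Dt))).
vt = 0.0612 × 149 = 9.1188 m and 2√(Dt) = 2√(1.08 × 149) = 25.37 m.
Argument (x−vt)/(2√(Dt)) = (57.2 − 9.1188)/25.37 = 1.895; ½·erfc(1.895) = 0.003682.
C = 7.66 × 0.003682 = 0.0282 mg/L.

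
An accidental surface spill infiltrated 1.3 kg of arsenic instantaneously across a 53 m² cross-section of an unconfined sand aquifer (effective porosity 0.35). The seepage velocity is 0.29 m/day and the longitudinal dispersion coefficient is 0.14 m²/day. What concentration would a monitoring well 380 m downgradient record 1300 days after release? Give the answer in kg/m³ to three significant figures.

For an instantaneous plane source, C(x,t) = M/(n_e·A·√(4πDt)) · exp(−(x−vt)²/(4Dt)), with n_e·A the pore (flow) area.
Plume center vt = 0.29 × 1300 = 377 m, so the well at 380 m is 3 m downgradient of the peak.
√(4πDt) = 47.82 m, giving peak height M/(n_e·A·√(4πDt)) = 1.3/(0.35 × 53 × 47.82) = 0.001466 kg/m³.
(x−vt)²/(4Dt) = (3)²/(4 × 0.14 × 1300) = 0.01236; exp(−0.01236) = 0.9877.
C = 0.001466 × 0.9877 = 0.00145 kg/m³.

0.00145 kg/m³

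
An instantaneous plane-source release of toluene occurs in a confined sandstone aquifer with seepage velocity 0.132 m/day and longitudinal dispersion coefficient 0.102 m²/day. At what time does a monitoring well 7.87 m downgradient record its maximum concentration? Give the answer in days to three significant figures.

For the 1D instantaneous-source solution, setting ∂C/∂t = 0 at fixed x gives v²t² + 2Dt − x² = 0, so t = (√(D² + v²x²) − D)/v².
√(D² + v²x²) = √(0.102² + 0.132² × 7.87²) = 1.044; v² = 0.017424.
t = (1.044 − 0.102)/0.017424 = 54.1 days (vs. the pure-advection estimate x/v = 59.6 d).

54.1 days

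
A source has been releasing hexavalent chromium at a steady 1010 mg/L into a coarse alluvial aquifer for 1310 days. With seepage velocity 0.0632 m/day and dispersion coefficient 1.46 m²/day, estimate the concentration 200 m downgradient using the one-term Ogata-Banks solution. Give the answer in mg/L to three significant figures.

For a continuous step input, C/C₀ ≈ ½·erfc((x−vt)/(2√(Dt))).
vt = 0.0632 × 1310 = 82.792 m and 2√(Dt) = 2√(1.46 × 1310) = 87.47 m.
Argument (x−vt)/(2√(Dt)) = (200 − 82.792)/87.47 = 1.340; ½·erfc(1.340) = 0.02904.
C = 1010 × 0.02904 = 29.3 mg/L.

29.3 mg/L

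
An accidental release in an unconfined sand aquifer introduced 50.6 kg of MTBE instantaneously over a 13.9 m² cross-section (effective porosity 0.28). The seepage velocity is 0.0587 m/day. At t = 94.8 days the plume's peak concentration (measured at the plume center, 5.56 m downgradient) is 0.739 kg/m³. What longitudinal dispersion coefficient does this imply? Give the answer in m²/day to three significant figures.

0.260 m²/day

At the plume center C_max = M/(n_e·A·√(4πDt)), so D = M²/(4πt·(n_e·A·C_max)²).
n_e·A·C_max = 0.28 × 13.9 × 0.739 = 2.876 kg/m.
D = 50.6²/(4π × 94.8 × 2.876²) = 0.260 m²/day.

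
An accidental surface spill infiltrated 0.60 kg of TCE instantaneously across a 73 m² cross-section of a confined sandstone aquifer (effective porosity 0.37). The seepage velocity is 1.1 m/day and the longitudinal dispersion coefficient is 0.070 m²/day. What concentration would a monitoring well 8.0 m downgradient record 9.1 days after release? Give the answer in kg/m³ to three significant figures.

For an instantaneous plane source, C(x,t) = M/(n_e·A·√(4πDt)) · exp(−(x−vt)²/(4Dt)), with n_e·A the pore (flow) area.
Plume center vt = 1.1 × 9.1 = 10.01 m, so the well at 8.0 m is 2.01 m upgradient of the peak.
√(4πDt) = 2.829 m, giving peak height M/(n_e·A·√(4πDt)) = 0.60/(0.37 × 73 × 2.829) = 0.007852 kg/m³.
(x−vt)²/(4Dt) = (-2.01)²/(4 × 0.070 × 9.1) = 1.586; exp(−1.586) = 0.2047.
C = 0.007852 × 0.2047 = 0.00161 kg/m³.

0.00161 kg/m³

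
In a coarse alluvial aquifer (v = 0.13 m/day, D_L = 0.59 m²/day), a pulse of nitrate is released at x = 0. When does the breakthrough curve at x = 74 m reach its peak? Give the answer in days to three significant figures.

535 days

For the 1D instantaneous-source solution, setting ∂C/∂t = 0 at fixed x gives v²t² + 2Dt − x² = 0, so t = (√(D² + v²x²) − D)/v².
√(D² + v²x²) = √(0.59² + 0.13² × 74²) = 9.638; v² = 0.0169.
t = (9.638 − 0.59)/0.0169 = 535 days (vs. the pure-advection estimate x/v = 569 d).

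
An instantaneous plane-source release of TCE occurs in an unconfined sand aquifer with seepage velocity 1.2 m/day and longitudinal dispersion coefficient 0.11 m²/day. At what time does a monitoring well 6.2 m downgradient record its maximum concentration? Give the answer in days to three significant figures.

For the 1D instantaneous-source solution, setting ∂C/∂t = 0 at fixed x gives v²t² + 2Dt − x² = 0, so t = (√(D² + v²x²) − D)/v².
√(D² + v²x²) = √(0.11² + 1.2² × 6.2²) = 7.441; v² = 1.44.
t = (7.441 − 0.11)/1.44 = 5.09 days (vs. the pure-advection estimate x/v = 5.17 d).

5.09 days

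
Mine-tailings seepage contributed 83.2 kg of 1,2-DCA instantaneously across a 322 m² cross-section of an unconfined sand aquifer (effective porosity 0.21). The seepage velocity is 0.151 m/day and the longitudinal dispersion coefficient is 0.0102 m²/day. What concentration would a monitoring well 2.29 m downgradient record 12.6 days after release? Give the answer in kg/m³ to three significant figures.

0.723 kg/m³

For an instantaneous plane source, C(x,t) = M/(n_e·A·√(4πDt)) · exp(−(x−vt)²/(4Dt)), with n_e·A the pore (flow) area.
Plume center vt = 0.151 × 12.6 = 1.9026 m, so the well at 2.29 m is 0.3874 m downgradient of the peak.
√(4πDt) = 1.271 m, giving peak height M/(n_e·A·√(4πDt)) = 83.2/(0.21 × 322 × 1.271) = 0.9681 kg/m³.
(x−vt)²/(4Dt) = (0.3874)²/(4 × 0.0102 × 12.6) = 0.2919; exp(−0.2919) = 0.7468.
C = 0.9681 × 0.7468 = 0.723 kg/m³.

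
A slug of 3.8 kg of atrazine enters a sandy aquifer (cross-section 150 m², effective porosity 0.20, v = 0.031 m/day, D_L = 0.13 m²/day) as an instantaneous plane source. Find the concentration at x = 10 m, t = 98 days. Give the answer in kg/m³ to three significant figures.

For an instantaneous plane source, C(x,t) = M/(n_e·A·√(4πDt)) · exp(−(x−vt)²/(4Dt)), with n_e·A the pore (flow) area.
Plume center vt = 0.031 × 98 = 3.038 m, so the well at 10 m is 6.962 m downgradient of the peak.
√(4πDt) = 12.65 m, giving peak height M/(n_e·A·√(4πDt)) = 3.8/(0.20 × 150 × 12.65) = 0.01001 kg/m³.
(x−vt)²/(4Dt) = (6.962)²/(4 × 0.13 × 98) = 0.9511; exp(−0.9511) = 0.3863.
C = 0.01001 × 0.3863 = 0.00387 kg/m³.

0.00387 kg/m³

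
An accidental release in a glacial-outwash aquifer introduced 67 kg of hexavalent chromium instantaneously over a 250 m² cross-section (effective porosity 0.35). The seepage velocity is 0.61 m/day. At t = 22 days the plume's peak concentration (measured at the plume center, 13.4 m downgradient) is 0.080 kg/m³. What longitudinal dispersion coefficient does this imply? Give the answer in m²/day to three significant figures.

0.331 m²/day

At the plume center C_max = M/(n_e·A·√(4πDt)), so D = M²/(4πt·(n_e·A·C_max)²).
n_e·A·C_max = 0.35 × 250 × 0.080 = 7.000 kg/m.
D = 67²/(4π × 22 × 7.000²) = 0.331 m²/day.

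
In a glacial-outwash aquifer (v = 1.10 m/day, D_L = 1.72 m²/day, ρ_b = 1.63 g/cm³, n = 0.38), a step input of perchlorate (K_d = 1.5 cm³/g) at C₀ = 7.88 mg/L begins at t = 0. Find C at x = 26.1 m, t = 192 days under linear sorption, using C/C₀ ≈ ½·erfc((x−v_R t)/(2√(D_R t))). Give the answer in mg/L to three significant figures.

4.70 mg/L

Retardation factor R = 1 + ρ_b·K_d/n = 1 + 1.63 × 1.5/0.38 = 7.434.
Sorption retards both mechanisms: v_R = v/R = 0.1480 m/day, D_R = D/R = 0.2314 m²/day.
v_R·t = 0.1480 × 192 = 28.416 m; 2√(D_R t) = 13.33 m; argument = (26.1 − 28.416)/13.33 = -0.1737.
C = C₀ × ½·erfc(-0.1737) = 7.88 × 0.5970 = 4.70 mg/L.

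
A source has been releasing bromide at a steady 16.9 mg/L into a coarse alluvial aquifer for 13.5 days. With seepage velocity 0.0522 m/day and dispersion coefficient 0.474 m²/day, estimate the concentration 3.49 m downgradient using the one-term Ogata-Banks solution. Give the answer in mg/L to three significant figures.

For a continuous step input, C/C₀ ≈ ½·erfc((x−vt)/(2√(Dt))).
vt = 0.0522 × 13.5 = 0.7047 m and 2√(Dt) = 2√(0.474 × 13.5) = 5.059 m.
Argument (x−vt)/(2√(Dt)) = (3.49 − 0.7047)/5.059 = 0.5506; ½·erfc(0.5506) = 0.2181.
C = 16.9 × 0.2181 = 3.69 mg/L.

3.69 mg/L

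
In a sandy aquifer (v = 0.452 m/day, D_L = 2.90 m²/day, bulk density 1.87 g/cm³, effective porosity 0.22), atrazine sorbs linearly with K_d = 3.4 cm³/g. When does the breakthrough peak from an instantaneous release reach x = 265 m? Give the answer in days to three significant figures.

Retardation factor R = 1 + ρ_b·K_d/n = 1 + 1.87 × 3.4/0.22 = 29.90.
Sorption retards both mechanisms: v_R = v/R = 0.01512 m/day, D_R = D/R = 0.09699 m²/day.
Peak time from v_R²t² + 2D_R t − x² = 0: t = (√(D_R² + v_R²x²) − D_R)/v_R².
√(D_R² + v_R²x²) = √(0.09699² + 0.01512² × 265²) = 4.008; v_R² = 0.0002286.
t = (4.008 − 0.09699)/0.0002286 = 17100 days.

17100 days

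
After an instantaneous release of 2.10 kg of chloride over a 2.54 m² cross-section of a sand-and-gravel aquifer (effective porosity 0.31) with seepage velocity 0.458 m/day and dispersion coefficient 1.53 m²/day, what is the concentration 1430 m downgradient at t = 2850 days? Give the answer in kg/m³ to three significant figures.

0.00467 kg/m³

For an instantaneous plane source, C(x,t) = M/(n_e·A·√(4πDt)) · exp(−(x−vt)²/(4Dt)), with n_e·A the pore (flow) area.
Plume center vt = 0.458 × 2850 = 1305.3 m, so the well at 1430 m is 124.7 m downgradient of the peak.
√(4πDt) = 234.1 m, giving peak height M/(n_e·A·√(4πDt)) = 2.10/(0.31 × 2.54 × 234.1) = 0.01139 kg/m³.
(x−vt)²/(4Dt) = (124.7)²/(4 × 1.53 × 2850) = 0.8915; exp(−0.8915) = 0.4100.
C = 0.01139 × 0.4100 = 0.00467 kg/m³.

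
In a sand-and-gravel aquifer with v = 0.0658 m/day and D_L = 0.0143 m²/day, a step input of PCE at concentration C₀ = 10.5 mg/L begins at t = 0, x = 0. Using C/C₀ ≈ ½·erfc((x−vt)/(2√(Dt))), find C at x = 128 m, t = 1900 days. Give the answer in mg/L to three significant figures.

For a continuous step input, C/C₀ ≈ ½·erfc((x−vt)/(2√(Dt))).
vt = 0.0658 × 1900 = 125.02 m and 2√(Dt) = 2√(0.0143 × 1900) = 10.42 m.
Argument (x−vt)/(2√(Dt)) = (128 − 125.02)/10.42 = 0.2860; ½·erfc(0.2860) = 0.3429.
C = 10.5 × 0.3429 = 3.60 mg/L.

3.60 mg/L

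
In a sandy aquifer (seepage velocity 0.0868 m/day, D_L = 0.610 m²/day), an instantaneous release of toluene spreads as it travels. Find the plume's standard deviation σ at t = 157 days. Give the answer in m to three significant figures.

Dispersive spreading gives a Gaussian with σ² = 2Dt; advection only shifts the center.
σ = √(2 × 0.610 × 157) = 13.8 m.

13.8 m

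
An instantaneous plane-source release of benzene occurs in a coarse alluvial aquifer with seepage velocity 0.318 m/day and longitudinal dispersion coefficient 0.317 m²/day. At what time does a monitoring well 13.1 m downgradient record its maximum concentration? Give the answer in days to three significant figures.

38.2 days

For the 1D instantaneous-source solution, setting ∂C/∂t = 0 at fixed x gives v²t² + 2Dt − x² = 0, so t = (√(D² + v²x²) − D)/v².
√(D² + v²x²) = √(0.317² + 0.318² × 13.1²) = 4.178; v² = 0.101124.
t = (4.178 − 0.317)/0.101124 = 38.2 days (vs. the pure-advection estimate x/v = 41.2 d).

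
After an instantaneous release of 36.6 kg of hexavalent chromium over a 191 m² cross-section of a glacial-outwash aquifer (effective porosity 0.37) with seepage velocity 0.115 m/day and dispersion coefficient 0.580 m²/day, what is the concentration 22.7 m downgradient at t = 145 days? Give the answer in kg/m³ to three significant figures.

0.0143 kg/m³

For an instantaneous plane source, C(x,t) = M/(n_e·A·√(4πDt)) · exp(−(x−vt)²/(4Dt)), with n_e·A the pore (flow) area.
Plume center vt = 0.115 × 145 = 16.675 m, so the well at 22.7 m is 6.025 m downgradient of the peak.
√(4πDt) = 32.51 m, giving peak height M/(n_e·A·√(4πDt)) = 36.6/(0.37 × 191 × 32.51) = 0.01593 kg/m³.
(x−vt)²/(4Dt) = (6.025)²/(4 × 0.580 × 145) = 0.1079; exp(−0.1079) = 0.8977.
C = 0.01593 × 0.8977 = 0.0143 kg/m³.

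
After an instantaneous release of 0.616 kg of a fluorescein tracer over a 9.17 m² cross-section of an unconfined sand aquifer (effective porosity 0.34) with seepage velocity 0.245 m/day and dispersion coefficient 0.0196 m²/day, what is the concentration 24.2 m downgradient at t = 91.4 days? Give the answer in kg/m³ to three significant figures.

For an instantaneous plane source, C(x,t) = M/(n_e·A·√(4πDt)) · exp(−(x−vt)²/(4Dt)), with n_e·A the pore (flow) area.
Plume center vt = 0.245 × 91.4 = 22.393 m, so the well at 24.2 m is 1.807 m downgradient of the peak.
√(4πDt) = 4.745 m, giving peak height M/(n_e·A·√(4πDt)) = 0.616/(0.34 × 9.17 × 4.745) = 0.04164 kg/m³.
(x−vt)²/(4Dt) = (1.807)²/(4 × 0.0196 × 91.4) = 0.4557; exp(−0.4557) = 0.6340.
C = 0.04164 × 0.6340 = 0.0264 kg/m³.

0.0264 kg/m³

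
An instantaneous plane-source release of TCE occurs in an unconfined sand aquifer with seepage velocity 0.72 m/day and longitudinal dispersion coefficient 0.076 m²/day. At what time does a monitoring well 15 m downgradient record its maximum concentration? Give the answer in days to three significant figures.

20.7 days

For the 1D instantaneous-source solution, setting ∂C/∂t = 0 at fixed x gives v²t² + 2Dt − x² = 0, so t = (√(D² + v²x²) − D)/v².
√(D² + v²x²) = √(0.076² + 0.72² × 15²) = 10.80; v² = 0.5184.
t = (10.80 − 0.076)/0.5184 = 20.7 days (vs. the pure-advection estimate x/v = 20.8 d).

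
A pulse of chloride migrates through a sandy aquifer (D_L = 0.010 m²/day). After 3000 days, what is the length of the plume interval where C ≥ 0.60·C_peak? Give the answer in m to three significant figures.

The plume is Gaussian with σ = √(2Dt) = √(2 × 0.010 × 3000) = 7.746 m.
C/C_peak = exp(−Δx²/(2σ²)) = 0.60 ⇒ Δx = σ·√(−2 ln 0.60) = 7.746 × 1.011 = 7.831 m.
Width = 2Δx = 15.7 m.

15.7 m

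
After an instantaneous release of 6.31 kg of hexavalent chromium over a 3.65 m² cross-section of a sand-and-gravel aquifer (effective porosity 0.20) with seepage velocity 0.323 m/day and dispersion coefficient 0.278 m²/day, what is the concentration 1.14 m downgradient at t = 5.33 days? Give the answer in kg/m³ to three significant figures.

1.89 kg/m³

For an instantaneous plane source, C(x,t) = M/(n_e·A·√(4πDt)) · exp(−(x−vt)²/(4Dt)), with n_e·A the pore (flow) area.
Plume center vt = 0.323 × 5.33 = 1.72159 m, so the well at 1.14 m is 0.58159 m upgradient of the peak.
√(4πDt) = 4.315 m, giving peak height M/(n_e·A·√(4πDt)) = 6.31/(0.20 × 3.65 × 4.315) = 2.003 kg/m³.
(x−vt)²/(4Dt) = (-0.58159)²/(4 × 0.278 × 5.33) = 0.05707; exp(−0.05707) = 0.9445.
C = 2.003 × 0.9445 = 1.89 kg/m³.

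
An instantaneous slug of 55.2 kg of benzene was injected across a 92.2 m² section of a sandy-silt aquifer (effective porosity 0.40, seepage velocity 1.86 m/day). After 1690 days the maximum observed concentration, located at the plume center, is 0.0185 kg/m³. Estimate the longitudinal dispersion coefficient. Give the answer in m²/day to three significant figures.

At the plume center C_max = M/(n_e·A·√(4πDt)), so D = M²/(4πt·(n_e·A·C_max)²).
n_e·A·C_max = 0.40 × 92.2 × 0.0185 = 0.6823 kg/m.
D = 55.2²/(4π × 1690 × 0.6823²) = 0.308 m²/day.

0.308 m²/day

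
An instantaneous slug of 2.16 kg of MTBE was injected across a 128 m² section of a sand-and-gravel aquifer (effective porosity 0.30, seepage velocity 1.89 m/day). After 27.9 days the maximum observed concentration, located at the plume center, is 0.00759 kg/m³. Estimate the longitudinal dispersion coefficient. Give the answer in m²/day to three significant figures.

0.157 m²/day

At the plume center C_max = M/(n_e·A·√(4πDt)), so D = M²/(4πt·(n_e·A·C_max)²).
n_e·A·C_max = 0.30 × 128 × 0.00759 = 0.2915 kg/m.
D = 2.16²/(4π × 27.9 × 0.2915²) = 0.157 m²/day.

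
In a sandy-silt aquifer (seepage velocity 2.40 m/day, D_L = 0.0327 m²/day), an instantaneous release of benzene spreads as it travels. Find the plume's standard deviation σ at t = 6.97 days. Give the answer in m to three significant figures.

Dispersive spreading gives a Gaussian with σ² = 2Dt; advection only shifts the center.
σ = √(2 × 0.0327 × 6.97) = 0.675 m.

0.675 m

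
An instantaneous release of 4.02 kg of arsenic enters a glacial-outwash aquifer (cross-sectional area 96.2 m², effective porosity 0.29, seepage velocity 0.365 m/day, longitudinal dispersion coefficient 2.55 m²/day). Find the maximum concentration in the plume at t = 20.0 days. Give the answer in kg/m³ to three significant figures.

0.00569 kg/m³

The peak of an instantaneous 1D plume sits at x = vt; there the Gaussian factor is 1 and C_max = M/(n_e·A·√(4πDt)), where n_e·A is the pore area the mass is dissolved in.
√(4πDt) = √(4π × 2.55 × 20.0) = 25.32 m, so C_max = 4.02/(0.29 × 96.2 × 25.32) = 0.00569 kg/m³.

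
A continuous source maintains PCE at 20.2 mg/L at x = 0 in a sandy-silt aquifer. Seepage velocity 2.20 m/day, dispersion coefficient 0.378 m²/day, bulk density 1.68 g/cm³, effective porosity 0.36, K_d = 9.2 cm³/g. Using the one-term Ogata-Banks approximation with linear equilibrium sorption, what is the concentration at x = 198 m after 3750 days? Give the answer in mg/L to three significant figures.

2.06 mg/L

Retardation factor R = 1 + ρ_b·K_d/n = 1 + 1.68 × 9.2/0.36 = 43.93.
Sorption retards both mechanisms: v_R = v/R = 0.05008 m/day, D_R = D/R = 0.008605 m²/day.
v_R·t = 0.05008 × 3750 = 187.8 m; 2√(D_R t) = 11.36 m; argument = (198 − 187.8)/11.36 = 0.8979.
C = C₀ × ½·erfc(0.8979) = 20.2 × 0.1021 = 2.06 mg/L.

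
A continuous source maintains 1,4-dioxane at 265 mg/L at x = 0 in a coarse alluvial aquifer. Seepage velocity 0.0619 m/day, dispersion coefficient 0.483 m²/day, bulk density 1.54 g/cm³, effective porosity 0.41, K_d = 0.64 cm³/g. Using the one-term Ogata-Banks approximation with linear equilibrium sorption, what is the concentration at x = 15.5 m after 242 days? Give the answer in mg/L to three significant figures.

23.9 mg/L

Retardation factor R = 1 + ρ_b·K_d/n = 1 + 1.54 × 0.64/0.41 = 3.404.
Sorption retards both mechanisms: v_R = v/R = 0.01818 m/day, D_R = D/R = 0.1419 m²/day.
v_R·t = 0.01818 × 242 = 4.39956 m; 2√(D_R t) = 11.72 m; argument = (15.5 − 4.39956)/11.72 = 0.9471.
C = C₀ × ½·erfc(0.9471) = 265 × 0.09022 = 23.9 mg/L.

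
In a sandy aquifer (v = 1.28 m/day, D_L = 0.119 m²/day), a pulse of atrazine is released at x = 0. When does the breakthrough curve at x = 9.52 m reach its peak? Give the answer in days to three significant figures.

For the 1D instantaneous-source solution, setting ∂C/∂t = 0 at fixed x gives v²t² + 2Dt − x² = 0, so t = (√(D² + v²x²) − D)/v².
√(D² + v²x²) = √(0.119² + 1.28² × 9.52²) = 12.19; v² = 1.6384.
t = (12.19 − 0.119)/1.6384 = 7.37 days (vs. the pure-advection estimate x/v = 7.44 d).

7.37 days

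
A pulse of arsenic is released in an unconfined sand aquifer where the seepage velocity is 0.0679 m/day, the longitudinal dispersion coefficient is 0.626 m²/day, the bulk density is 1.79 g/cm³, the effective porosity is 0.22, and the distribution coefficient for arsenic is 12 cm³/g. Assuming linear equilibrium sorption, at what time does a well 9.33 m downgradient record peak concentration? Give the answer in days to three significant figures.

Retardation factor R = 1 + ρ_b·K_d/n = 1 + 1.79 × 12/0.22 = 98.64.
Sorption retards both mechanisms: v_R = v/R = 0.0006884 m/day, D_R = D/R = 0.006346 m²/day.
Peak time from v_R²t² + 2D_R t − x² = 0: t = (√(D_R² + v_R²x²) − D_R)/v_R².
√(D_R² + v_R²x²) = √(0.006346² + 0.0006884² × 9.33²) = 0.009029; v_R² = 4.739e-07.
t = (0.009029 − 0.006346)/4.739e-07 = 5660 days.

5660 days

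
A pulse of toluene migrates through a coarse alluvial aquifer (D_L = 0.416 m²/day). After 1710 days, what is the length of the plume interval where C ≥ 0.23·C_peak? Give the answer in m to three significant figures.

129 m

The plume is Gaussian with σ = √(2Dt) = √(2 × 0.416 × 1710) = 37.72 m.
C/C_peak = exp(−Δx²/(2σ²)) = 0.23 ⇒ Δx = σ·√(−2 ln 0.23) = 37.72 × 1.714 = 64.65 m.
Width = 2Δx = 129 m.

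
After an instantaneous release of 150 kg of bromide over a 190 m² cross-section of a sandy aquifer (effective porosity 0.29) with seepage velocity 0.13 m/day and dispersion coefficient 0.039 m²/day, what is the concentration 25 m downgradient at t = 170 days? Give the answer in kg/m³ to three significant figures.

0.217 kg/m³

For an instantaneous plane source, C(x,t) = M/(n_e·A·√(4πDt)) · exp(−(x−vt)²/(4Dt)), with n_e·A the pore (flow) area.
Plume center vt = 0.13 × 170 = 22.1 m, so the well at 25 m is 2.9 m downgradient of the peak.
√(4πDt) = 9.128 m, giving peak height M/(n_e·A·√(4πDt)) = 150/(0.29 × 190 × 9.128) = 0.2982 kg/m³.
(x−vt)²/(4Dt) = (2.9)²/(4 × 0.039 × 170) = 0.3171; exp(−0.3171) = 0.7283.
C = 0.2982 × 0.7283 = 0.217 kg/m³.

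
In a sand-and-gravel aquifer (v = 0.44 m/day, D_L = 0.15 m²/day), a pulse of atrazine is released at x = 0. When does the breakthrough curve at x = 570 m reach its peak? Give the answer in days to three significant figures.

1290 days

For the 1D instantaneous-source solution, setting ∂C/∂t = 0 at fixed x gives v²t² + 2Dt − x² = 0, so t = (√(D² + v²x²) − D)/v².
√(D² + v²x²) = √(0.15² + 0.44² × 570²) = 250.8; v² = 0.1936.
t = (250.8 − 0.15)/0.1936 = 1290 days (vs. the pure-advection estimate x/v = 1300 d).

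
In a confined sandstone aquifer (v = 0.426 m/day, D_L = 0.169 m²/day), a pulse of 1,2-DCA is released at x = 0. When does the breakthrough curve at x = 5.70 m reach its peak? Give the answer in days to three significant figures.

12.5 days

For the 1D instantaneous-source solution, setting ∂C/∂t = 0 at fixed x gives v²t² + 2Dt − x² = 0, so t = (√(D² + v²x²) − D)/v².
√(D² + v²x²) = √(0.169² + 0.426² × 5.70²) = 2.434; v² = 0.181476.
t = (2.434 − 0.169)/0.181476 = 12.5 days (vs. the pure-advection estimate x/v = 13.4 d).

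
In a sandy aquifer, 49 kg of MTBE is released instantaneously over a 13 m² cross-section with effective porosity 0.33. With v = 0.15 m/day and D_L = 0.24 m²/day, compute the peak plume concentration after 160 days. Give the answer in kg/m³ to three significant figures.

0.520 kg/m³

The peak of an instantaneous 1D plume sits at x = vt; there the Gaussian factor is 1 and C_max = M/(n_e·A·√(4πDt)), where n_e·A is the pore area the mass is dissolved in.
√(4πDt) = √(4π × 0.24 × 160) = 21.97 m, so C_max = 49/(0.33 × 13 × 21.97) = 0.520 kg/m³.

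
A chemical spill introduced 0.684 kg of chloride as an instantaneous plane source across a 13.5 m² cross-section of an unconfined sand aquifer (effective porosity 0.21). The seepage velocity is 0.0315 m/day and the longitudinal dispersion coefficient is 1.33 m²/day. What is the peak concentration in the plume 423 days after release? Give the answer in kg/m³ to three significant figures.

0.00287 kg/m³

The peak of an instantaneous 1D plume sits at x = vt; there the Gaussian factor is 1 and C_max = M/(n_e·A·√(4πDt)), where n_e·A is the pore area the mass is dissolved in.
√(4πDt) = √(4π × 1.33 × 423) = 84.08 m, so C_max = 0.684/(0.21 × 13.5 × 84.08) = 0.00287 kg/m³.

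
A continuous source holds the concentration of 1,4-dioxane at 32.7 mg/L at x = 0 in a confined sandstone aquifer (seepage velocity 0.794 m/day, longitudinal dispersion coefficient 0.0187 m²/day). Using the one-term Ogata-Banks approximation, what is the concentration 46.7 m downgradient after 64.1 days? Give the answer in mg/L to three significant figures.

32.6 mg/L

For a continuous step input, C/C₀ ≈ ½·erfc((x−vt)/(2√(Dt))).
vt = 0.794 × 64.1 = 50.8954 m and 2√(Dt) = 2√(0.0187 × 64.1) = 2.190 m.
Argument (x−vt)/(2√(Dt)) = (46.7 − 50.8954)/2.190 = -1.916; ½·erfc(-1.916) = 0.9966.
C = 32.7 × 0.9966 = 32.6 mg/L.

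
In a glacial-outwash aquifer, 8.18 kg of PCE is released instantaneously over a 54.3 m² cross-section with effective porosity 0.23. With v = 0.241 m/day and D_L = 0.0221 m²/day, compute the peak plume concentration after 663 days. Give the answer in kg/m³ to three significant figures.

The peak of an instantaneous 1D plume sits at x = vt; there the Gaussian factor is 1 and C_max = M/(n_e·A·√(4πDt)), where n_e·A is the pore area the mass is dissolved in.
√(4πDt) = √(4π × 0.0221 × 663) = 13.57 m, so C_max = 8.18/(0.23 × 54.3 × 13.57) = 0.0483 kg/m³.

0.0483 kg/m³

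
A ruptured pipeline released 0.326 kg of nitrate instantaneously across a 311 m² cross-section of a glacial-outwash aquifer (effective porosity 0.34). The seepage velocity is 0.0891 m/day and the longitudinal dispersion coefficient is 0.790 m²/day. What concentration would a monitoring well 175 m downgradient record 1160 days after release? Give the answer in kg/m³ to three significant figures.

For an instantaneous plane source, C(x,t) = M/(n_e·A·√(4πDt)) · exp(−(x−vt)²/(4Dt)), with n_e·A the pore (flow) area.
Plume center vt = 0.0891 × 1160 = 103.356 m, so the well at 175 m is 71.644 m downgradient of the peak.
√(4πDt) = 107.3 m, giving peak height M/(n_e·A·√(4πDt)) = 0.326/(0.34 × 311 × 107.3) = 2.873e-05 kg/m³.
(x−vt)²/(4Dt) = (71.644)²/(4 × 0.790 × 1160) = 1.400; exp(−1.400) = 0.2466.
C = 2.873e-05 × 0.2466 = 7.08e-06 kg/m³.

7.08e-06 kg/m³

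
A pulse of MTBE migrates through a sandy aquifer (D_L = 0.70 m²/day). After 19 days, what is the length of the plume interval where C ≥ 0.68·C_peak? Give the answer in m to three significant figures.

The plume is Gaussian with σ = √(2Dt) = √(2 × 0.70 × 19) = 5.158 m.
C/C_peak = exp(−Δx²/(2σ²)) = 0.68 ⇒ Δx = σ·√(−2 ln 0.68) = 5.158 × 0.8783 = 4.530 m.
Width = 2Δx = 9.06 m.

9.06 m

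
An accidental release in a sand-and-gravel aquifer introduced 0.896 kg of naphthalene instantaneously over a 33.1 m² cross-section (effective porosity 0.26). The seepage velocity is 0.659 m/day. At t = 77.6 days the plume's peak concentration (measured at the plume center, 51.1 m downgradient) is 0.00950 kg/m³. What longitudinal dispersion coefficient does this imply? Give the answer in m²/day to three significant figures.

At the plume center C_max = M/(n_e·A·√(4πDt)), so D = M²/(4πt·(n_e·A·C_max)²).
n_e·A·C_max = 0.26 × 33.1 × 0.00950 = 0.08176 kg/m.
D = 0.896²/(4π × 77.6 × 0.08176²) = 0.123 m²/day.

0.123 m²/day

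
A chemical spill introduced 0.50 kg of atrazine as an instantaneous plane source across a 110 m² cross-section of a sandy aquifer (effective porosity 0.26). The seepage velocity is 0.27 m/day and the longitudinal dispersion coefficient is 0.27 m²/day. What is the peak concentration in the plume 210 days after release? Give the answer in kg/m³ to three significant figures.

0.000655 kg/m³

The peak of an instantaneous 1D plume sits at x = vt; there the Gaussian factor is 1 and C_max = M/(n_e·A·√(4πDt)), where n_e·A is the pore area the mass is dissolved in.
√(4πDt) = √(4π × 0.27 × 210) = 26.69 m, so C_max = 0.50/(0.26 × 110 × 26.69) = 0.000655 kg/m³.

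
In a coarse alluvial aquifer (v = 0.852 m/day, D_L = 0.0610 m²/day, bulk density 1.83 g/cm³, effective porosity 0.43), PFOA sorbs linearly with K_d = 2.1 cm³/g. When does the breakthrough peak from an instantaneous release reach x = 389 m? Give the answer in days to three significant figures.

Retardation factor R = 1 + ρ_b·K_d/n = 1 + 1.83 × 2.1/0.43 = 9.937.
Sorption retards both mechanisms: v_R = v/R = 0.08574 m/day, D_R = D/R = 0.006139 m²/day.
Peak time from v_R²t² + 2D_R t − x² = 0: t = (√(D_R² + v_R²x²) − D_R)/v_R².
√(D_R² + v_R²x²) = √(0.006139² + 0.08574² × 389²) = 33.35; v_R² = 0.007351.
t = (33.35 − 0.006139)/0.007351 = 4540 days.

4540 days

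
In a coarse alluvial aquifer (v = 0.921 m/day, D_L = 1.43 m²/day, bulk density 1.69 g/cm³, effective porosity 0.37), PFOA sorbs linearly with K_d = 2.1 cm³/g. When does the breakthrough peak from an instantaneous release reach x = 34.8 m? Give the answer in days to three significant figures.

Retardation factor R = 1 + ρ_b·K_d/n = 1 + 1.69 × 2.1/0.37 = 10.59.
Sorption retards both mechanisms: v_R = v/R = 0.08697 m/day, D_R = D/R = 0.1350 m²/day.
Peak time from v_R²t² + 2D_R t − x² = 0: t = (√(D_R² + v_R²x²) − D_R)/v_R².
√(D_R² + v_R²x²) = √(0.1350² + 0.08697² × 34.8²) = 3.030; v_R² = 0.007564.
t = (3.030 − 0.1350)/0.007564 = 383 days.

383 days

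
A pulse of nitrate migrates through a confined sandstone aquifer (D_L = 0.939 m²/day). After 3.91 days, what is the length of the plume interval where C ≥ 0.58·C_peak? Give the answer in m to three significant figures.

5.66 m

The plume is Gaussian with σ = √(2Dt) = √(2 × 0.939 × 3.91) = 2.710 m.
C/C_peak = exp(−Δx²/(2σ²)) = 0.58 ⇒ Δx = σ·√(−2 ln 0.58) = 2.710 × 1.044 = 2.829 m.
Width = 2Δx = 5.66 m.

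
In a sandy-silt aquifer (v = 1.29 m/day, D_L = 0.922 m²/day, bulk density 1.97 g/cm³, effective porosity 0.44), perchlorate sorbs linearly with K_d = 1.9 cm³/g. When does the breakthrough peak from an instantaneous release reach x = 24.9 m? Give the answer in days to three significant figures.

Retardation factor R = 1 + ρ_b·K_d/n = 1 + 1.97 × 1.9/0.44 = 9.507.
Sorption retards both mechanisms: v_R = v/R = 0.1357 m/day, D_R = D/R = 0.09698 m²/day.
Peak time from v_R²t² + 2D_R t − x² = 0: t = (√(D_R² + v_R²x²) − D_R)/v_R².
√(D_R² + v_R²x²) = √(0.09698² + 0.1357² × 24.9²) = 3.380; v_R² = 0.01841.
t = (3.380 − 0.09698)/0.01841 = 178 days.

178 days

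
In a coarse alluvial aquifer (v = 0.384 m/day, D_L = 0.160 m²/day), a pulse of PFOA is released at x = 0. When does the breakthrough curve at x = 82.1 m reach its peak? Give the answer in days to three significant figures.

For the 1D instantaneous-source solution, setting ∂C/∂t = 0 at fixed x gives v²t² + 2Dt − x² = 0, so t = (√(D² + v²x²) − D)/v².
√(D² + v²x²) = √(0.160² + 0.384² × 82.1²) = 31.53; v² = 0.147456.
t = (31.53 − 0.160)/0.147456 = 213 days (vs. the pure-advection estimate x/v = 214 d).

213 days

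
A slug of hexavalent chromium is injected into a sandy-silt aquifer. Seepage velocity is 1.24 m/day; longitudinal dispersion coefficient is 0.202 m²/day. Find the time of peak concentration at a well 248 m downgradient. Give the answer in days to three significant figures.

200 days

For the 1D instantaneous-source solution, setting ∂C/∂t = 0 at fixed x gives v²t² + 2Dt − x² = 0, so t = (√(D² + v²x²) − D)/v².
√(D² + v²x²) = √(0.202² + 1.24² × 248²) = 307.5; v² = 1.5376.
t = (307.5 − 0.202)/1.5376 = 200 days (vs. the pure-advection estimate x/v = 200 d).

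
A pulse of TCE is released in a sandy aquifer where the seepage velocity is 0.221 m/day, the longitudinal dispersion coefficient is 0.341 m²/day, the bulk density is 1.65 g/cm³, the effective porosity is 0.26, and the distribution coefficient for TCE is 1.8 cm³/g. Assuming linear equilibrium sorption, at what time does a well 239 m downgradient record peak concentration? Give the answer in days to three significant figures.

13300 days

Retardation factor R = 1 + ρ_b·K_d/n = 1 + 1.65 × 1.8/0.26 = 12.42.
Sorption retards both mechanisms: v_R = v/R = 0.01779 m/day, D_R = D/R = 0.02746 m²/day.
Peak time from v_R²t² + 2D_R t − x² = 0: t = (√(D_R² + v_R²x²) − D_R)/v_R².
√(D_R² + v_R²x²) = √(0.02746² + 0.01779² × 239²) = 4.252; v_R² = 0.0003165.
t = (4.252 − 0.02746)/0.0003165 = 13300 days.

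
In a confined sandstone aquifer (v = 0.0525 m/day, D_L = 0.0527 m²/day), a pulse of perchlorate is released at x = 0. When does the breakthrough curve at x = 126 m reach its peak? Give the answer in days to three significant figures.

2380 days

For the 1D instantaneous-source solution, setting ∂C/∂t = 0 at fixed x gives v²t² + 2Dt − x² = 0, so t = (√(D² + v²x²) − D)/v².
√(D² + v²x²) = √(0.0527² + 0.0525² × 126²) = 6.615; v² = 0.00275625.
t = (6.615 − 0.0527)/0.00275625 = 2380 days (vs. the pure-advection estimate x/v = 2400 d).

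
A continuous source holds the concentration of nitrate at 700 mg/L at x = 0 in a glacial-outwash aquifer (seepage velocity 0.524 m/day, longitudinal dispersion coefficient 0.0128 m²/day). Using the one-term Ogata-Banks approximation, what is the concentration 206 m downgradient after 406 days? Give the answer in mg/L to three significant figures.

687 mg/L

For a continuous step input, C/C₀ ≈ ½·erfc((x−vt)/(2√(Dt))).
vt = 0.524 × 406 = 212.744 m and 2√(Dt) = 2√(0.0128 × 406) = 4.559 m.
Argument (x−vt)/(2√(Dt)) = (206 − 212.744)/4.559 = -1.479; ½·erfc(-1.479) = 0.9818.
C = 700 × 0.9818 = 687 mg/L.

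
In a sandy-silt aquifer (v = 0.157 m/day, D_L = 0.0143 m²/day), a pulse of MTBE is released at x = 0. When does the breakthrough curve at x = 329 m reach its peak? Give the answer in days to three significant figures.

2090 days

For the 1D instantaneous-source solution, setting ∂C/∂t = 0 at fixed x gives v²t² + 2Dt − x² = 0, so t = (√(D² + v²x²) − D)/v².
√(D² + v²x²) = √(0.0143² + 0.157² × 329²) = 51.65; v² = 0.024649.
t = (51.65 − 0.0143)/0.024649 = 2090 days (vs. the pure-advection estimate x/v = 2100 d).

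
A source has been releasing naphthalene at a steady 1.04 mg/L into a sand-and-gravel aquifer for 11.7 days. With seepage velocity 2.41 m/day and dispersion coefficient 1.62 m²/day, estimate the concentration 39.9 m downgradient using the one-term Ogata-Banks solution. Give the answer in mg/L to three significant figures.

For a continuous step input, C/C₀ ≈ ½·erfc((x−vt)/(2√(Dt))).
vt = 2.41 × 11.7 = 28.197 m and 2√(Dt) = 2√(1.62 × 11.7) = 8.707 m.
Argument (x−vt)/(2√(Dt)) = (39.9 − 28.197)/8.707 = 1.344; ½·erfc(1.344) = 0.02867.
C = 1.04 × 0.02867 = 0.0298 mg/L.

0.0298 mg/L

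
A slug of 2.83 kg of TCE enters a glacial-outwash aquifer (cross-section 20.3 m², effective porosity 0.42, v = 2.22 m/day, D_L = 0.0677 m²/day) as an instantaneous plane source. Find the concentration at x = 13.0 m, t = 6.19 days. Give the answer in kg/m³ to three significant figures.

For an instantaneous plane source, C(x,t) = M/(n_e·A·√(4πDt)) · exp(−(x−vt)²/(4Dt)), with n_e·A the pore (flow) area.
Plume center vt = 2.22 × 6.19 = 13.7418 m, so the well at 13.0 m is 0.7418 m upgradient of the peak.
√(4πDt) = 2.295 m, giving peak height M/(n_e·A·√(4πDt)) = 2.83/(0.42 × 20.3 × 2.295) = 0.1446 kg/m³.
(x−vt)²/(4Dt) = (-0.7418)²/(4 × 0.0677 × 6.19) = 0.3283; exp(−0.3283) = 0.7201.
C = 0.1446 × 0.7201 = 0.104 kg/m³.

0.104 kg/m³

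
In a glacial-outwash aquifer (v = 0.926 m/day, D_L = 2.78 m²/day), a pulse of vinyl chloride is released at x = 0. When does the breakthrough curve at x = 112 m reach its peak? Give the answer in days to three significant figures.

118 days

For the 1D instantaneous-source solution, setting ∂C/∂t = 0 at fixed x gives v²t² + 2Dt − x² = 0, so t = (√(D² + v²x²) − D)/v².
√(D² + v²x²) = √(2.78² + 0.926² × 112²) = 103.7; v² = 0.857476.
t = (103.7 − 2.78)/0.857476 = 118 days (vs. the pure-advection estimate x/v = 121 d).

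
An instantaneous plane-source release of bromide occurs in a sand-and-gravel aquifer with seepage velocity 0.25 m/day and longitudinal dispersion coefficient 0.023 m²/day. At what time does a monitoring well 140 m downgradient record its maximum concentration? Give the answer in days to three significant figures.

560 days

For the 1D instantaneous-source solution, setting ∂C/∂t = 0 at fixed x gives v²t² + 2Dt − x² = 0, so t = (√(D² + v²x²) − D)/v².
√(D² + v²x²) = √(0.023² + 0.25² × 140²) = 35.00; v² = 0.0625.
t = (35.00 − 0.023)/0.0625 = 560 days (vs. the pure-advection estimate x/v = 560 d).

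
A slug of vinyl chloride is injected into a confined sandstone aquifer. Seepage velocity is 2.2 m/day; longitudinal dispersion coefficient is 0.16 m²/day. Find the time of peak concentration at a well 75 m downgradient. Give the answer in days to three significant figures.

For the 1D instantaneous-source solution, setting ∂C/∂t = 0 at fixed x gives v²t² + 2Dt − x² = 0, so t = (√(D² + v²x²) − D)/v².
√(D² + v²x²) = √(0.16² + 2.2² × 75²) = 165.0; v² = 4.84.
t = (165.0 − 0.16)/4.84 = 34.1 days (vs. the pure-advection estimate x/v = 34.1 d).

34.1 days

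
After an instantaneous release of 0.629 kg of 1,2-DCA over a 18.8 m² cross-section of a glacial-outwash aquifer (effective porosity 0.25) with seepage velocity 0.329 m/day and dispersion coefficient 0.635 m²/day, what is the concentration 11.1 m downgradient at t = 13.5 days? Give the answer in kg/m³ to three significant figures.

0.00354 kg/m³

For an instantaneous plane source, C(x,t) = M/(n_e·A·√(4πDt)) · exp(−(x−vt)²/(4Dt)), with n_e·A the pore (flow) area.
Plume center vt = 0.329 × 13.5 = 4.4415 m, so the well at 11.1 m is 6.6585 m downgradient of the peak.
√(4πDt) = 10.38 m, giving peak height M/(n_e·A·√(4πDt)) = 0.629/(0.25 × 18.8 × 10.38) = 0.01289 kg/m³.
(x−vt)²/(4Dt) = (6.6585)²/(4 × 0.635 × 13.5) = 1.293; exp(−1.293) = 0.2744.
C = 0.01289 × 0.2744 = 0.00354 kg/m³.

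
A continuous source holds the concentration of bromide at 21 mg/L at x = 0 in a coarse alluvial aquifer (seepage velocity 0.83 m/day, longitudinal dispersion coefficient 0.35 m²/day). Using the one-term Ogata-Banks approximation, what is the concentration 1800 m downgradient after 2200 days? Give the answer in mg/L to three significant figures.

15.7 mg/L

For a continuous step input, C/C₀ ≈ ½·erfc((x−vt)/(2√(Dt))).
vt = 0.83 × 2200 = 1826 m and 2√(Dt) = 2√(0.35 × 2200) = 55.50 m.
Argument (x−vt)/(2√(Dt)) = (1800 − 1826)/55.50 = -0.4685; ½·erfc(-0.4685) = 0.7462.
C = 21 × 0.7462 = 15.7 mg/L.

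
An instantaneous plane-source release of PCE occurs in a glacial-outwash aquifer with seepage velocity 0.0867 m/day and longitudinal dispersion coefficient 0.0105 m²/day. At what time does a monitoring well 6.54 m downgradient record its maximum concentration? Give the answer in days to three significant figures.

For the 1D instantaneous-source solution, setting ∂C/∂t = 0 at fixed x gives v²t² + 2Dt − x² = 0, so t = (√(D² + v²x²) − D)/v².
√(D² + v²x²) = √(0.0105² + 0.0867² × 6.54²) = 0.5671; v² = 0.00751689.
t = (0.5671 − 0.0105)/0.00751689 = 74.0 days (vs. the pure-advection estimate x/v = 75.4 d).

74.0 days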